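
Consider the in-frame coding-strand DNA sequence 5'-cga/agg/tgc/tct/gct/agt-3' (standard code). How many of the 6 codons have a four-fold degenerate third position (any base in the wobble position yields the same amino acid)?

3

Codon 1 CGA (Arg): third position 4-fold.
Codon 2 AGG (Arg): third position 2-fold.
Codon 3 TGC (Cys): third position 2-fold.
Codon 4 TCT (Ser): third position 4-fold.
Codon 5 GCT (Ala): third position 4-fold.
Codon 6 AGT (Ser): third position 2-fold.
Four-fold degenerate third positions: 3.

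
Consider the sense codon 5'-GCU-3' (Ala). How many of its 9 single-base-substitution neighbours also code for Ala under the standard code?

Position 1: none → 0 synonymous.
Position 2: none → 0 synonymous.
Position 3: GCC, GCA, GCG → 3 synonymous.
Total: 0 + 0 + 3 = 3.

3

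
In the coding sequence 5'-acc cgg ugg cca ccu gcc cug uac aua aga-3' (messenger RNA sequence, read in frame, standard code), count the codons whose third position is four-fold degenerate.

Codon 1 ACC (Thr): third position 4-fold.
Codon 2 CGG (Arg): third position 4-fold.
Codon 3 UGG (Trp): third position 1-fold.
Codon 4 CCA (Pro): third position 4-fold.
Codon 5 CCU (Pro): third position 4-fold.
Codon 6 GCC (Ala): third position 4-fold.
Codon 7 CUG (Leu): third position 4-fold.
Codon 8 UAC (Tyr): third position 2-fold.
Codon 9 AUA (Ile): third position 3-fold.
Codon 10 AGA (Arg): third position 2-fold.
Four-fold degenerate third positions: 6.

6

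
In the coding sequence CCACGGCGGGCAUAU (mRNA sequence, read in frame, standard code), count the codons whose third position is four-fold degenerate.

Codon 1 CCA (Pro): third position 4-fold.
Codon 2 CGG (Arg): third position 4-fold.
Codon 3 CGG (Arg): third position 4-fold.
Codon 4 GCA (Ala): third position 4-fold.
Codon 5 UAU (Tyr): third position 2-fold.
Four-fold degenerate third positions: 4.

4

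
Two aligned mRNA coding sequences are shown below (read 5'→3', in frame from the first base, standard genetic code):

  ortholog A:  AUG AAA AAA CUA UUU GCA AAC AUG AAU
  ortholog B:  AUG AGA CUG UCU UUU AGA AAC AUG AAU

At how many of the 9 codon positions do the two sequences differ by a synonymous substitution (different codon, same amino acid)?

0

Codon 1: AUG Met / AUG Met — identical.
Codon 2: AAA Lys / AGA Arg — nonsynonymous.
Codon 3: AAA Lys / CUG Leu — nonsynonymous.
Codon 4: CUA Leu / UCU Ser — nonsynonymous.
Codon 5: UUU Phe / UUU Phe — identical.
Codon 6: GCA Ala / AGA Arg — nonsynonymous.
Codon 7: AAC Asn / AAC Asn — identical.
Codon 8: AUG Met / AUG Met — identical.
Codon 9: AAU Asn / AAU Asn — identical.
Synonymous differences: 0.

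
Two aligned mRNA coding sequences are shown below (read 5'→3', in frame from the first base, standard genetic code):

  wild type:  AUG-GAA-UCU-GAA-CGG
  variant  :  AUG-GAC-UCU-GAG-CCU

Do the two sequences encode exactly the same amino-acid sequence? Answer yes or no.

Codon 1: AUG Met / AUG Met — identical.
Codon 2: GAA Glu / GAC Asp — nonsynonymous.
Codon 3: UCU Ser / UCU Ser — identical.
Codon 4: GAA Glu / GAG Glu — synonymous.
Codon 5: CGG Arg / CCU Pro — nonsynonymous.
Nonsynonymous differences: 2 → different protein.

no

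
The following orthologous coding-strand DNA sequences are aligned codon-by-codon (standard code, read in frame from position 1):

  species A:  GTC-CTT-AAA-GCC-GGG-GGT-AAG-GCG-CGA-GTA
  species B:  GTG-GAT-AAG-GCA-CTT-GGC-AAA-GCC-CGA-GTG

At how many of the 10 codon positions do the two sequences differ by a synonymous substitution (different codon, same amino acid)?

7

Codon 1: GTC Val / GTG Val — synonymous.
Codon 2: CTT Leu / GAT Asp — nonsynonymous.
Codon 3: AAA Lys / AAG Lys — synonymous.
Codon 4: GCC Ala / GCA Ala — synonymous.
Codon 5: GGG Gly / CTT Leu — nonsynonymous.
Codon 6: GGT Gly / GGC Gly — synonymous.
Codon 7: AAG Lys / AAA Lys — synonymous.
Codon 8: GCG Ala / GCC Ala — synonymous.
Codon 9: CGA Arg / CGA Arg — identical.
Codon 10: GTA Val / GTG Val — synonymous.
Synonymous differences: 7.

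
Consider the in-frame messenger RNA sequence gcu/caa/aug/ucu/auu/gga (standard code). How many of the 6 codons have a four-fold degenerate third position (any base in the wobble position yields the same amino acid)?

Codon 1 GCU (Ala): third position 4-fold.
Codon 2 CAA (Gln): third position 2-fold.
Codon 3 AUG (Met): third position 1-fold.
Codon 4 UCU (Ser): third position 4-fold.
Codon 5 AUU (Ile): third position 3-fold.
Codon 6 GGA (Gly): third position 4-fold.
Four-fold degenerate third positions: 3.

3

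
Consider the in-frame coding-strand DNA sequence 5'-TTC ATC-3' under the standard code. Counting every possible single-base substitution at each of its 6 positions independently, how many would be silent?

3

Codon 1 (TTC, Phe): 1 synonymous substitution.
Codon 2 (ATC, Ile): 2 synonymous substitutions.
Total: 1 + 2 = 3.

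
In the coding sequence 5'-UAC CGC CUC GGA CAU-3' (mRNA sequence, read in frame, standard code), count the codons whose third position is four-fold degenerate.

Codon 1 UAC (Tyr): third position 2-fold.
Codon 2 CGC (Arg): third position 4-fold.
Codon 3 CUC (Leu): third position 4-fold.
Codon 4 GGA (Gly): third position 4-fold.
Codon 5 CAU (His): third position 2-fold.
Four-fold degenerate third positions: 3.

3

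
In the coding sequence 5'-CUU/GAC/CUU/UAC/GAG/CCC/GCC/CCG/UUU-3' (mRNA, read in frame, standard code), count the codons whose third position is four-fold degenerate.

Codon 1 CUU (Leu): third position 4-fold.
Codon 2 GAC (Asp): third position 2-fold.
Codon 3 CUU (Leu): third position 4-fold.
Codon 4 UAC (Tyr): third position 2-fold.
Codon 5 GAG (Glu): third position 2-fold.
Codon 6 CCC (Pro): third position 4-fold.
Codon 7 GCC (Ala): third position 4-fold.
Codon 8 CCG (Pro): third position 4-fold.
Codon 9 UUU (Phe): third position 2-fold.
Four-fold degenerate third positions: 5.

5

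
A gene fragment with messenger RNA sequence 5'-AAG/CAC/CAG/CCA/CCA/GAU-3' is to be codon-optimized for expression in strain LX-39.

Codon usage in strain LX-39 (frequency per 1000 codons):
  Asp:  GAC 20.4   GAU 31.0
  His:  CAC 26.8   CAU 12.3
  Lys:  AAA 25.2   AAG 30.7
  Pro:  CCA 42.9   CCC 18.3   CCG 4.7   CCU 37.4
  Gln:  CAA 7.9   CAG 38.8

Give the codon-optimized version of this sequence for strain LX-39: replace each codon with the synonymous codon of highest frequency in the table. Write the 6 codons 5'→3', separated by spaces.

Codon 1 (Lys): best is AAG at 30.7.
Codon 2 (His): best is CAC at 26.8.
Codon 3 (Gln): best is CAG at 38.8.
Codon 4 (Pro): best is CCA at 42.9.
Codon 5 (Pro): best is CCA at 42.9.
Codon 6 (Asp): best is GAU at 31.0.

AAG CAC CAG CCA CCA GAU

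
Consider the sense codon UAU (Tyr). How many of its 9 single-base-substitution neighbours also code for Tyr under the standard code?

1

Position 1: none → 0 synonymous.
Position 2: none → 0 synonymous.
Position 3: UAC → 1 synonymous.
Total: 0 + 0 + 1 = 1.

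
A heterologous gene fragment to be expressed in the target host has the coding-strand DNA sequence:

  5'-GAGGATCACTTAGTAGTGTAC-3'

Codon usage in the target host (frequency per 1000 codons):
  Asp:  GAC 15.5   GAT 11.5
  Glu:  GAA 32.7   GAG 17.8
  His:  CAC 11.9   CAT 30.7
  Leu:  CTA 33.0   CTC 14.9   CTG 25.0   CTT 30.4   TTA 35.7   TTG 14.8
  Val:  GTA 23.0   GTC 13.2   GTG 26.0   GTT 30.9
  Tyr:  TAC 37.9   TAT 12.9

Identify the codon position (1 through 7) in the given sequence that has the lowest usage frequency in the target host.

Codon 1 GAG (Glu): 17.8 per 1000.
Codon 2 GAT (Asp): 11.5 per 1000.
Codon 3 CAC (His): 11.9 per 1000.
Codon 4 TTA (Leu): 35.7 per 1000.
Codon 5 GTA (Val): 23.0 per 1000.
Codon 6 GTG (Val): 26.0 per 1000.
Codon 7 TAC (Tyr): 37.9 per 1000.
Lowest frequency is 11.5 at codon 2.

2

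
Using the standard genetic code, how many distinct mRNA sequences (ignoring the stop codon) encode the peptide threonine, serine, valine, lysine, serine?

Thr: 4 codons.
Ser: 6 codons.
Val: 4 codons.
Lys: 2 codons.
Ser: 6 codons.
4 × 6 × 4 × 2 × 6 = 1152.

1152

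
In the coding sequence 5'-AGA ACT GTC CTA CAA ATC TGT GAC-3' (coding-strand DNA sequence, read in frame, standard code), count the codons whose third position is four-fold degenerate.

Codon 1 AGA (Arg): third position 2-fold.
Codon 2 ACT (Thr): third position 4-fold.
Codon 3 GTC (Val): third position 4-fold.
Codon 4 CTA (Leu): third position 4-fold.
Codon 5 CAA (Gln): third position 2-fold.
Codon 6 ATC (Ile): third position 3-fold.
Codon 7 TGT (Cys): third position 2-fold.
Codon 8 GAC (Asp): third position 2-fold.
Four-fold degenerate third positions: 3.

3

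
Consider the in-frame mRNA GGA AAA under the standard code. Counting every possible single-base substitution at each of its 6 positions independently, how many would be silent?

Codon 1 (GGA, Gly): 3 synonymous substitutions.
Codon 2 (AAA, Lys): 1 synonymous substitution.
Total: 3 + 1 = 4.

4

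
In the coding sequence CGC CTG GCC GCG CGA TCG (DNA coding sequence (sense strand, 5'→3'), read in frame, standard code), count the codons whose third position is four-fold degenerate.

Codon 1 CGC (Arg): third position 4-fold.
Codon 2 CTG (Leu): third position 4-fold.
Codon 3 GCC (Ala): third position 4-fold.
Codon 4 GCG (Ala): third position 4-fold.
Codon 5 CGA (Arg): third position 4-fold.
Codon 6 TCG (Ser): third position 4-fold.
Four-fold degenerate third positions: 6.

6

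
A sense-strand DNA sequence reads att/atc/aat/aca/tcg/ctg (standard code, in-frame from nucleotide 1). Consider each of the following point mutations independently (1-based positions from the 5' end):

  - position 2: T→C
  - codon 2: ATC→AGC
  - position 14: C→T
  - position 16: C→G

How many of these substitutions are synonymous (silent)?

0

Codon 1: ATT (Ile) → ACT (Thr) — missense.
Codon 2: ATC (Ile) → AGC (Ser) — missense.
Codon 5: TCG (Ser) → TTG (Leu) — missense.
Codon 6: CTG (Leu) → GTG (Val) — missense.
Synonymous: 0 of 4.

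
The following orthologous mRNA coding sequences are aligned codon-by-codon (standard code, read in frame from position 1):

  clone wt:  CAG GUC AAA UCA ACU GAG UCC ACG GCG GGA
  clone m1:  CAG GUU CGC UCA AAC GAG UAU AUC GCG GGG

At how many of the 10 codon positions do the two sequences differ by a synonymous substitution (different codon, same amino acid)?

Codon 1: CAG Gln / CAG Gln — identical.
Codon 2: GUC Val / GUU Val — synonymous.
Codon 3: AAA Lys / CGC Arg — nonsynonymous.
Codon 4: UCA Ser / UCA Ser — identical.
Codon 5: ACU Thr / AAC Asn — nonsynonymous.
Codon 6: GAG Glu / GAG Glu — identical.
Codon 7: UCC Ser / UAU Tyr — nonsynonymous.
Codon 8: ACG Thr / AUC Ile — nonsynonymous.
Codon 9: GCG Ala / GCG Ala — identical.
Codon 10: GGA Gly / GGG Gly — synonymous.
Synonymous differences: 2.

2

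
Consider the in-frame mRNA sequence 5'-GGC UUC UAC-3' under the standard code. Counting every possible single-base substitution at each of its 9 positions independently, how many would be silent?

Codon 1 (GGC, Gly): 3 synonymous substitutions.
Codon 2 (UUC, Phe): 1 synonymous substitution.
Codon 3 (UAC, Tyr): 1 synonymous substitution.
Total: 3 + 1 + 1 = 5.

5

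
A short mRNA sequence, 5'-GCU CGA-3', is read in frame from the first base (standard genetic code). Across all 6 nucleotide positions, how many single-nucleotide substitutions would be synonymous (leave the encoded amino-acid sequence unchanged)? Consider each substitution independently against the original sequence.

7

Codon 1 (GCU, Ala): 3 synonymous substitutions.
Codon 2 (CGA, Arg): 4 synonymous substitutions.
Total: 3 + 4 = 7.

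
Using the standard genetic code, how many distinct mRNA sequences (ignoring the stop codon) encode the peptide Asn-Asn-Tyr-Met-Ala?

Asn: 2 codons.
Asn: 2 codons.
Tyr: 2 codons.
Met: 1 codon.
Ala: 4 codons.
2 × 2 × 2 × 1 × 4 = 32.

32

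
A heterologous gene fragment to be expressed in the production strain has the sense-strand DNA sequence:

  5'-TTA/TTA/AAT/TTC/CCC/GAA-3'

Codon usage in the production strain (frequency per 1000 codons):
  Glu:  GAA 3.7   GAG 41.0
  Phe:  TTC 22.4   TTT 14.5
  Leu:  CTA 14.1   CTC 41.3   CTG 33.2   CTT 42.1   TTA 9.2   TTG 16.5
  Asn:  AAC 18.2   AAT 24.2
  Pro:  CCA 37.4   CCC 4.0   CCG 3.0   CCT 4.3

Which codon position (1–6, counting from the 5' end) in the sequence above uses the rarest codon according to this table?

6

Codon 1 TTA (Leu): 9.2 per 1000.
Codon 2 TTA (Leu): 9.2 per 1000.
Codon 3 AAT (Asn): 24.2 per 1000.
Codon 4 TTC (Phe): 22.4 per 1000.
Codon 5 CCC (Pro): 4.0 per 1000.
Codon 6 GAA (Glu): 3.7 per 1000.
Lowest frequency is 3.7 at codon 6.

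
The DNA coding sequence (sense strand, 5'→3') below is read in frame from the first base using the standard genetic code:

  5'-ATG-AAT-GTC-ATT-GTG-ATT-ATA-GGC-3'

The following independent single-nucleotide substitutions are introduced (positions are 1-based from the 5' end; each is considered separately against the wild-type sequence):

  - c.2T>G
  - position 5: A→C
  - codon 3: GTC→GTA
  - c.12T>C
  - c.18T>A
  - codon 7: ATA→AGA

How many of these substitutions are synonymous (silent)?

Codon 1: ATG (Met) → AGG (Arg) — missense.
Codon 2: AAT (Asn) → ACT (Thr) — missense.
Codon 3: GTC (Val) → GTA (Val) — synonymous.
Codon 4: ATT (Ile) → ATC (Ile) — synonymous.
Codon 6: ATT (Ile) → ATA (Ile) — synonymous.
Codon 7: ATA (Ile) → AGA (Arg) — missense.
Synonymous: 3 of 6.

3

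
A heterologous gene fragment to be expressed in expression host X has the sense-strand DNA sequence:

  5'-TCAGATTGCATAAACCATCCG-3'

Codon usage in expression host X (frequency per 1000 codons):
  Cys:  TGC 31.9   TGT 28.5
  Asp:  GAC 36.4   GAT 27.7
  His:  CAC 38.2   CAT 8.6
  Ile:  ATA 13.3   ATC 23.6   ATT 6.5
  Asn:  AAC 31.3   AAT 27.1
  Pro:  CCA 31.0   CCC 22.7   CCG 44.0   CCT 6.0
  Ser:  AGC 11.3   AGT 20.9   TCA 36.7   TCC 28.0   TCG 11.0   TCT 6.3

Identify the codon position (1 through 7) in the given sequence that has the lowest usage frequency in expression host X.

Codon 1 TCA (Ser): 36.7 per 1000.
Codon 2 GAT (Asp): 27.7 per 1000.
Codon 3 TGC (Cys): 31.9 per 1000.
Codon 4 ATA (Ile): 13.3 per 1000.
Codon 5 AAC (Asn): 31.3 per 1000.
Codon 6 CAT (His): 8.6 per 1000.
Codon 7 CCG (Pro): 44.0 per 1000.
Lowest frequency is 8.6 at codon 6.

6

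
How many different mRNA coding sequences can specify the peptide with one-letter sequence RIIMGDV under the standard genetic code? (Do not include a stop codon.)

1728

Arg: 6 codons.
Ile: 3 codons.
Ile: 3 codons.
Met: 1 codon.
Gly: 4 codons.
Asp: 2 codons.
Val: 4 codons.
6 × 3 × 3 × 1 × 4 × 2 × 4 = 1728.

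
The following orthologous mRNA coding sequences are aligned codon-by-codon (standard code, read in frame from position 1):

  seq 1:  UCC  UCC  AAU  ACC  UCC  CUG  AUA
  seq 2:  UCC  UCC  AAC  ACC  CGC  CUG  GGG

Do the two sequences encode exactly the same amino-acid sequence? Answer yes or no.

Codon 1: UCC Ser / UCC Ser — identical.
Codon 2: UCC Ser / UCC Ser — identical.
Codon 3: AAU Asn / AAC Asn — synonymous.
Codon 4: ACC Thr / ACC Thr — identical.
Codon 5: UCC Ser / CGC Arg — nonsynonymous.
Codon 6: CUG Leu / CUG Leu — identical.
Codon 7: AUA Ile / GGG Gly — nonsynonymous.
Nonsynonymous differences: 2 → different protein.

no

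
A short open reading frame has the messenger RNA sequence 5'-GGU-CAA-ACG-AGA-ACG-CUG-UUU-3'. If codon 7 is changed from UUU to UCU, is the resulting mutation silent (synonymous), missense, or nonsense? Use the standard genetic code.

Position 20 falls in codon 7: UUU → Phe.
After the substitution the codon is UCU → Ser.
Phe ≠ Ser, so this is a missense mutation.

missense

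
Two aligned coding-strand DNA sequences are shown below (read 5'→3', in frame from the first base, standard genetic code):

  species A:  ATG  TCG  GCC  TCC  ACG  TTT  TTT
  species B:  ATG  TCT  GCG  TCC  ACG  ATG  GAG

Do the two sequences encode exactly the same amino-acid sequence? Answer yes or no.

Codon 1: ATG Met / ATG Met — identical.
Codon 2: TCG Ser / TCT Ser — synonymous.
Codon 3: GCC Ala / GCG Ala — synonymous.
Codon 4: TCC Ser / TCC Ser — identical.
Codon 5: ACG Thr / ACG Thr — identical.
Codon 6: TTT Phe / ATG Met — nonsynonymous.
Codon 7: TTT Phe / GAG Glu — nonsynonymous.
Nonsynonymous differences: 2 → different protein.

no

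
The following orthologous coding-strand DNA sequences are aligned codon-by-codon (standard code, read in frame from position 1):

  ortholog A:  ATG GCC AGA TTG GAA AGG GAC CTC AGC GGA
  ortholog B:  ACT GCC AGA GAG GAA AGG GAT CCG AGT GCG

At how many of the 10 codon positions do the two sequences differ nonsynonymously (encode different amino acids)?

Codon 1: ATG Met / ACT Thr — nonsynonymous.
Codon 2: GCC Ala / GCC Ala — identical.
Codon 3: AGA Arg / AGA Arg — identical.
Codon 4: TTG Leu / GAG Glu — nonsynonymous.
Codon 5: GAA Glu / GAA Glu — identical.
Codon 6: AGG Arg / AGG Arg — identical.
Codon 7: GAC Asp / GAT Asp — synonymous.
Codon 8: CTC Leu / CCG Pro — nonsynonymous.
Codon 9: AGC Ser / AGT Ser — synonymous.
Codon 10: GGA Gly / GCG Ala — nonsynonymous.
Nonsynonymous differences: 4.

4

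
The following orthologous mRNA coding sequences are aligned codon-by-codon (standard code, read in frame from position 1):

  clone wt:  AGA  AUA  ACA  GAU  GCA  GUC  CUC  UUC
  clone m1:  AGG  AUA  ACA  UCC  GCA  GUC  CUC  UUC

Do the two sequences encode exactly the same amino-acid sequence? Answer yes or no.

Codon 1: AGA Arg / AGG Arg — synonymous.
Codon 2: AUA Ile / AUA Ile — identical.
Codon 3: ACA Thr / ACA Thr — identical.
Codon 4: GAU Asp / UCC Ser — nonsynonymous.
Codon 5: GCA Ala / GCA Ala — identical.
Codon 6: GUC Val / GUC Val — identical.
Codon 7: CUC Leu / CUC Leu — identical.
Codon 8: UUC Phe / UUC Phe — identical.
Nonsynonymous differences: 1 → different protein.

no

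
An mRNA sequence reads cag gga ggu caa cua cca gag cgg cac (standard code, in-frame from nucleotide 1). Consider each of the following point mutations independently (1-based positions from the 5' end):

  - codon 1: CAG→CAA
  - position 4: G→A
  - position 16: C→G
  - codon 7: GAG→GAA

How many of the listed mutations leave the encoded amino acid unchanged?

2

Codon 1: CAG (Gln) → CAA (Gln) — synonymous.
Codon 2: GGA (Gly) → AGA (Arg) — missense.
Codon 6: CCA (Pro) → GCA (Ala) — missense.
Codon 7: GAG (Glu) → GAA (Glu) — synonymous.
Synonymous: 2 of 4.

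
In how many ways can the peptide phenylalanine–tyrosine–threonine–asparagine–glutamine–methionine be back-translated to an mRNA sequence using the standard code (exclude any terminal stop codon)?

Phe: 2 codons.
Tyr: 2 codons.
Thr: 4 codons.
Asn: 2 codons.
Gln: 2 codons.
Met: 1 codon.
2 × 2 × 4 × 2 × 2 × 1 = 64.

64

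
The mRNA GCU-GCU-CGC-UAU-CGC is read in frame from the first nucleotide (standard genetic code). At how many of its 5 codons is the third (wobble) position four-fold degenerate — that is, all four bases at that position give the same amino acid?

Codon 1 GCU (Ala): third position 4-fold.
Codon 2 GCU (Ala): third position 4-fold.
Codon 3 CGC (Arg): third position 4-fold.
Codon 4 UAU (Tyr): third position 2-fold.
Codon 5 CGC (Arg): third position 4-fold.
Four-fold degenerate third positions: 4.

4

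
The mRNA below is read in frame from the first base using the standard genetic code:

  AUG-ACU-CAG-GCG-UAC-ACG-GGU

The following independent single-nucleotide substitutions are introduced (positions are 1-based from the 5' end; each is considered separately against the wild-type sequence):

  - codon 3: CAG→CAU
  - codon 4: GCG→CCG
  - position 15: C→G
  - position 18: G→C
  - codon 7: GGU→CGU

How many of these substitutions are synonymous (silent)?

1

Codon 3: CAG (Gln) → CAU (His) — missense.
Codon 4: GCG (Ala) → CCG (Pro) — missense.
Codon 5: UAC (Tyr) → UAG (Stop) — nonsense.
Codon 6: ACG (Thr) → ACC (Thr) — synonymous.
Codon 7: GGU (Gly) → CGU (Arg) — missense.
Synonymous: 1 of 5.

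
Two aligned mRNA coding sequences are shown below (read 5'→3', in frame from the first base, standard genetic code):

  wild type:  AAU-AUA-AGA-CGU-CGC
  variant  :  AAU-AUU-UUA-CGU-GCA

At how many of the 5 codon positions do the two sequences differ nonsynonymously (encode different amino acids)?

Codon 1: AAU Asn / AAU Asn — identical.
Codon 2: AUA Ile / AUU Ile — synonymous.
Codon 3: AGA Arg / UUA Leu — nonsynonymous.
Codon 4: CGU Arg / CGU Arg — identical.
Codon 5: CGC Arg / GCA Ala — nonsynonymous.
Nonsynonymous differences: 2.

2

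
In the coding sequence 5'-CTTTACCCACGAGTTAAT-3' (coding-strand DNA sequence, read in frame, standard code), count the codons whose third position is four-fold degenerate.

4

Codon 1 CTT (Leu): third position 4-fold.
Codon 2 TAC (Tyr): third position 2-fold.
Codon 3 CCA (Pro): third position 4-fold.
Codon 4 CGA (Arg): third position 4-fold.
Codon 5 GTT (Val): third position 4-fold.
Codon 6 AAT (Asn): third position 2-fold.
Four-fold degenerate third positions: 4.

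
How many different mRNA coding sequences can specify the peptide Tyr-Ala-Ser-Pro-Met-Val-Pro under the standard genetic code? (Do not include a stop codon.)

3072

Tyr: 2 codons.
Ala: 4 codons.
Ser: 6 codons.
Pro: 4 codons.
Met: 1 codon.
Val: 4 codons.
Pro: 4 codons.
2 × 4 × 6 × 4 × 1 × 4 × 4 = 3072.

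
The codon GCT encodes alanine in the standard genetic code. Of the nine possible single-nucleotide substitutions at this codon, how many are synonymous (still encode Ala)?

3

Position 1: none → 0 synonymous.
Position 2: none → 0 synonymous.
Position 3: GCC, GCA, GCG → 3 synonymous.
Total: 0 + 0 + 3 = 3.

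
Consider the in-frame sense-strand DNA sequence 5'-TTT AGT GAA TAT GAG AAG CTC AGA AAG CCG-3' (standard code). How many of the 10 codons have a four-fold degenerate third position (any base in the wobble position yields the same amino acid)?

Codon 1 TTT (Phe): third position 2-fold.
Codon 2 AGT (Ser): third position 2-fold.
Codon 3 GAA (Glu): third position 2-fold.
Codon 4 TAT (Tyr): third position 2-fold.
Codon 5 GAG (Glu): third position 2-fold.
Codon 6 AAG (Lys): third position 2-fold.
Codon 7 CTC (Leu): third position 4-fold.
Codon 8 AGA (Arg): third position 2-fold.
Codon 9 AAG (Lys): third position 2-fold.
Codon 10 CCG (Pro): third position 4-fold.
Four-fold degenerate third positions: 2.

2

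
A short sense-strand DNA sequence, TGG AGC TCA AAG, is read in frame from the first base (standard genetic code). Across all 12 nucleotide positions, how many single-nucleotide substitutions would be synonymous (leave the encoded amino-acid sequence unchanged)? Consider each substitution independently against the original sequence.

5

Codon 1 (TGG, Trp): 0 synonymous substitutions.
Codon 2 (AGC, Ser): 1 synonymous substitution.
Codon 3 (TCA, Ser): 3 synonymous substitutions.
Codon 4 (AAG, Lys): 1 synonymous substitution.
Total: 0 + 1 + 3 + 1 = 5.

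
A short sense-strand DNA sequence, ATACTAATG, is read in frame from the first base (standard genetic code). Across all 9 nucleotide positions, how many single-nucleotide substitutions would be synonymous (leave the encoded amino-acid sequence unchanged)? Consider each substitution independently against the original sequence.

6

Codon 1 (ATA, Ile): 2 synonymous substitutions.
Codon 2 (CTA, Leu): 4 synonymous substitutions.
Codon 3 (ATG, Met): 0 synonymous substitutions.
Total: 2 + 4 + 0 = 6.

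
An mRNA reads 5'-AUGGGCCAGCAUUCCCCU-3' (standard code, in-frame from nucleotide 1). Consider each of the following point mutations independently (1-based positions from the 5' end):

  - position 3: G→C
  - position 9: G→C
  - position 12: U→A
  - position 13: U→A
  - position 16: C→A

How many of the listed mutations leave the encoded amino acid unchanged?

Codon 1: AUG (Met) → AUC (Ile) — missense.
Codon 3: CAG (Gln) → CAC (His) — missense.
Codon 4: CAU (His) → CAA (Gln) — missense.
Codon 5: UCC (Ser) → ACC (Thr) — missense.
Codon 6: CCU (Pro) → ACU (Thr) — missense.
Synonymous: 0 of 5.

0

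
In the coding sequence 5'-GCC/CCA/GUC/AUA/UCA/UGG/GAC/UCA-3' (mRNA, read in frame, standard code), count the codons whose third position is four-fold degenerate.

Codon 1 GCC (Ala): third position 4-fold.
Codon 2 CCA (Pro): third position 4-fold.
Codon 3 GUC (Val): third position 4-fold.
Codon 4 AUA (Ile): third position 3-fold.
Codon 5 UCA (Ser): third position 4-fold.
Codon 6 UGG (Trp): third position 1-fold.
Codon 7 GAC (Asp): third position 2-fold.
Codon 8 UCA (Ser): third position 4-fold.
Four-fold degenerate third positions: 5.

5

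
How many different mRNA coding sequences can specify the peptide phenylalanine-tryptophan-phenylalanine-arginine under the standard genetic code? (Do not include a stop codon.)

24

Phe: 2 codons.
Trp: 1 codon.
Phe: 2 codons.
Arg: 6 codons.
2 × 1 × 2 × 6 = 24.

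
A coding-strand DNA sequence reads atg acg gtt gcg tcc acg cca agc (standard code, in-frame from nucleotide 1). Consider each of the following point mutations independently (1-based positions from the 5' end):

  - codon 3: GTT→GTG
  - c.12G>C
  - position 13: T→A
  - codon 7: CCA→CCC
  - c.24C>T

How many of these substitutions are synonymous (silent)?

Codon 3: GTT (Val) → GTG (Val) — synonymous.
Codon 4: GCG (Ala) → GCC (Ala) — synonymous.
Codon 5: TCC (Ser) → ACC (Thr) — missense.
Codon 7: CCA (Pro) → CCC (Pro) — synonymous.
Codon 8: AGC (Ser) → AGT (Ser) — synonymous.
Synonymous: 4 of 5.

4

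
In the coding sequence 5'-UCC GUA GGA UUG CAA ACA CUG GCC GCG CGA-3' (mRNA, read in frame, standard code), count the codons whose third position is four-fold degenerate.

8

Codon 1 UCC (Ser): third position 4-fold.
Codon 2 GUA (Val): third position 4-fold.
Codon 3 GGA (Gly): third position 4-fold.
Codon 4 UUG (Leu): third position 2-fold.
Codon 5 CAA (Gln): third position 2-fold.
Codon 6 ACA (Thr): third position 4-fold.
Codon 7 CUG (Leu): third position 4-fold.
Codon 8 GCC (Ala): third position 4-fold.
Codon 9 GCG (Ala): third position 4-fold.
Codon 10 CGA (Arg): third position 4-fold.
Four-fold degenerate third positions: 8.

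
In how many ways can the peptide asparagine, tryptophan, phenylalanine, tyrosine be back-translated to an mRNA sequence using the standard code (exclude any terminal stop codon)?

8

Asn: 2 codons.
Trp: 1 codon.
Phe: 2 codons.
Tyr: 2 codons.
2 × 1 × 2 × 2 = 8.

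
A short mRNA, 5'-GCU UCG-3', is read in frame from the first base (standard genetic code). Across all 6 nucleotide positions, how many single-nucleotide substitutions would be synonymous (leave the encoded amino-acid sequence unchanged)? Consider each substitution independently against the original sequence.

6

Codon 1 (GCU, Ala): 3 synonymous substitutions.
Codon 2 (UCG, Ser): 3 synonymous substitutions.
Total: 3 + 3 = 6.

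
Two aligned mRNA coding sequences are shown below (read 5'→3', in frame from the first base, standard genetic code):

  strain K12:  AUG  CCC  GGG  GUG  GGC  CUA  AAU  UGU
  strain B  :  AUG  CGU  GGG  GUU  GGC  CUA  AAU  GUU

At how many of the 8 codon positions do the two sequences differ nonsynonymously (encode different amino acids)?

Codon 1: AUG Met / AUG Met — identical.
Codon 2: CCC Pro / CGU Arg — nonsynonymous.
Codon 3: GGG Gly / GGG Gly — identical.
Codon 4: GUG Val / GUU Val — synonymous.
Codon 5: GGC Gly / GGC Gly — identical.
Codon 6: CUA Leu / CUA Leu — identical.
Codon 7: AAU Asn / AAU Asn — identical.
Codon 8: UGU Cys / GUU Val — nonsynonymous.
Nonsynonymous differences: 2.

2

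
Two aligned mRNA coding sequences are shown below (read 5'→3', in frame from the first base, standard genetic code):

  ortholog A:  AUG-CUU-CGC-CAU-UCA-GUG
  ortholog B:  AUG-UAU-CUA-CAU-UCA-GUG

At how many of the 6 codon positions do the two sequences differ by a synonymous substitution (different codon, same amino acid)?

Codon 1: AUG Met / AUG Met — identical.
Codon 2: CUU Leu / UAU Tyr — nonsynonymous.
Codon 3: CGC Arg / CUA Leu — nonsynonymous.
Codon 4: CAU His / CAU His — identical.
Codon 5: UCA Ser / UCA Ser — identical.
Codon 6: GUG Val / GUG Val — identical.
Synonymous differences: 0.

0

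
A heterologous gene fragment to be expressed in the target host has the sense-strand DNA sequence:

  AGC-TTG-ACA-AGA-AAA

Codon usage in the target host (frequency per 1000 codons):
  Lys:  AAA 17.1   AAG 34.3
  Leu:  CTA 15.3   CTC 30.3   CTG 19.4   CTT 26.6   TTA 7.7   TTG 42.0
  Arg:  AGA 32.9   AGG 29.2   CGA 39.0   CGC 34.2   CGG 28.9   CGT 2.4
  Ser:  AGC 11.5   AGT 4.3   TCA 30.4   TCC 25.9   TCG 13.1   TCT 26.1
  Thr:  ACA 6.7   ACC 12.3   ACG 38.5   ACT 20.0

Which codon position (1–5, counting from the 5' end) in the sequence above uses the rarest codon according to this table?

Codon 1 AGC (Ser): 11.5 per 1000.
Codon 2 TTG (Leu): 42.0 per 1000.
Codon 3 ACA (Thr): 6.7 per 1000.
Codon 4 AGA (Arg): 32.9 per 1000.
Codon 5 AAA (Lys): 17.1 per 1000.
Lowest frequency is 6.7 at codon 3.

3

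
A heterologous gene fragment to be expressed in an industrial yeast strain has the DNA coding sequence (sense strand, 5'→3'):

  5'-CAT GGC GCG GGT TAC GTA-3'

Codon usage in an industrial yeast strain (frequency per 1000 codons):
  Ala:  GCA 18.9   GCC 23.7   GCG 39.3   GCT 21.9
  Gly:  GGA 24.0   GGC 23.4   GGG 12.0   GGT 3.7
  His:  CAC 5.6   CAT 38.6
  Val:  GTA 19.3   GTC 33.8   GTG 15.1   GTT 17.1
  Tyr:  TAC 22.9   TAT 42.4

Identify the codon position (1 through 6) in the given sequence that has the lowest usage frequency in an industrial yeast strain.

4

Codon 1 CAT (His): 38.6 per 1000.
Codon 2 GGC (Gly): 23.4 per 1000.
Codon 3 GCG (Ala): 39.3 per 1000.
Codon 4 GGT (Gly): 3.7 per 1000.
Codon 5 TAC (Tyr): 22.9 per 1000.
Codon 6 GTA (Val): 19.3 per 1000.
Lowest frequency is 3.7 at codon 4.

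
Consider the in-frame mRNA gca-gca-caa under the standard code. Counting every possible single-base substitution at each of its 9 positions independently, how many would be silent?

7

Codon 1 (GCA, Ala): 3 synonymous substitutions.
Codon 2 (GCA, Ala): 3 synonymous substitutions.
Codon 3 (CAA, Gln): 1 synonymous substitution.
Total: 3 + 3 + 1 = 7.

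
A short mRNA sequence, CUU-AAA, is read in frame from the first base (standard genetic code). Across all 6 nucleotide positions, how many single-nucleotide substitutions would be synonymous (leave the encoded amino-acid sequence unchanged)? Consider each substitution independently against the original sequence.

4

Codon 1 (CUU, Leu): 3 synonymous substitutions.
Codon 2 (AAA, Lys): 1 synonymous substitution.
Total: 3 + 1 = 4.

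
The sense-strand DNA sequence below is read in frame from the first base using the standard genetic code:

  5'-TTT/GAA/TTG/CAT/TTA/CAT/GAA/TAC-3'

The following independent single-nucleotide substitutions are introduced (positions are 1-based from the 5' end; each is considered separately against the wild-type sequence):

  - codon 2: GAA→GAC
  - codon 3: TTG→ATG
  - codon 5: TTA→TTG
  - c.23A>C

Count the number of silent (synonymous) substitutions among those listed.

Codon 2: GAA (Glu) → GAC (Asp) — missense.
Codon 3: TTG (Leu) → ATG (Met) — missense.
Codon 5: TTA (Leu) → TTG (Leu) — synonymous.
Codon 8: TAC (Tyr) → TCC (Ser) — missense.
Synonymous: 1 of 4.

1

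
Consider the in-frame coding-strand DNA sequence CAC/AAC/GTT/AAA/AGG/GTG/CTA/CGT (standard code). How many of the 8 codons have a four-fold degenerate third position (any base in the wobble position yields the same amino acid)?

4

Codon 1 CAC (His): third position 2-fold.
Codon 2 AAC (Asn): third position 2-fold.
Codon 3 GTT (Val): third position 4-fold.
Codon 4 AAA (Lys): third position 2-fold.
Codon 5 AGG (Arg): third position 2-fold.
Codon 6 GTG (Val): third position 4-fold.
Codon 7 CTA (Leu): third position 4-fold.
Codon 8 CGT (Arg): third position 4-fold.
Four-fold degenerate third positions: 4.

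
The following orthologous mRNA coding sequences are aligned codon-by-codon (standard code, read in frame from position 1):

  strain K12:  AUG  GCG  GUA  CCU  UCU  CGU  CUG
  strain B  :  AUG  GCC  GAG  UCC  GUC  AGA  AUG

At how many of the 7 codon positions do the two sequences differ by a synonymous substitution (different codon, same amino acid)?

Codon 1: AUG Met / AUG Met — identical.
Codon 2: GCG Ala / GCC Ala — synonymous.
Codon 3: GUA Val / GAG Glu — nonsynonymous.
Codon 4: CCU Pro / UCC Ser — nonsynonymous.
Codon 5: UCU Ser / GUC Val — nonsynonymous.
Codon 6: CGU Arg / AGA Arg — synonymous.
Codon 7: CUG Leu / AUG Met — nonsynonymous.
Synonymous differences: 2.

2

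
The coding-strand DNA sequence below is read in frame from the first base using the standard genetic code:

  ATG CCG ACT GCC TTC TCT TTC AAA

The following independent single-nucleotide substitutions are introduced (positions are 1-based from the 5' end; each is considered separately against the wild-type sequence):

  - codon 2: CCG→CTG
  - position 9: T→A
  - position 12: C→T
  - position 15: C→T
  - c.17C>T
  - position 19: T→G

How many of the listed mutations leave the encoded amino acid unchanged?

3

Codon 2: CCG (Pro) → CTG (Leu) — missense.
Codon 3: ACT (Thr) → ACA (Thr) — synonymous.
Codon 4: GCC (Ala) → GCT (Ala) — synonymous.
Codon 5: TTC (Phe) → TTT (Phe) — synonymous.
Codon 6: TCT (Ser) → TTT (Phe) — missense.
Codon 7: TTC (Phe) → GTC (Val) — missense.
Synonymous: 3 of 6.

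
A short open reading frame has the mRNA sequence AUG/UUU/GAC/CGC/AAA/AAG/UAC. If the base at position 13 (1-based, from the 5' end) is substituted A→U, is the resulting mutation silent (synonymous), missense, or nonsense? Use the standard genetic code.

Position 13 falls in codon 5: AAA → Lys.
After the substitution the codon is UAA → Stop.
The new codon is a stop codon, so this is a nonsense mutation.

nonsense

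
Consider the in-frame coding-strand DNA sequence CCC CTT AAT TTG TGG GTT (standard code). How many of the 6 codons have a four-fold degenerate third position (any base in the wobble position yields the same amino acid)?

3

Codon 1 CCC (Pro): third position 4-fold.
Codon 2 CTT (Leu): third position 4-fold.
Codon 3 AAT (Asn): third position 2-fold.
Codon 4 TTG (Leu): third position 2-fold.
Codon 5 TGG (Trp): third position 1-fold.
Codon 6 GTT (Val): third position 4-fold.
Four-fold degenerate third positions: 3.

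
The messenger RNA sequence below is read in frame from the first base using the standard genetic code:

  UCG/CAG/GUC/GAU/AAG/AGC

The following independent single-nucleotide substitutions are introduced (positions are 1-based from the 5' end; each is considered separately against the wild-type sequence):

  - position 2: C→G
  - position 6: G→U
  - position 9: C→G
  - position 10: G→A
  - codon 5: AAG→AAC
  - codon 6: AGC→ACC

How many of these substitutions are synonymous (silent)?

Codon 1: UCG (Ser) → UGG (Trp) — missense.
Codon 2: CAG (Gln) → CAU (His) — missense.
Codon 3: GUC (Val) → GUG (Val) — synonymous.
Codon 4: GAU (Asp) → AAU (Asn) — missense.
Codon 5: AAG (Lys) → AAC (Asn) — missense.
Codon 6: AGC (Ser) → ACC (Thr) — missense.
Synonymous: 1 of 6.

1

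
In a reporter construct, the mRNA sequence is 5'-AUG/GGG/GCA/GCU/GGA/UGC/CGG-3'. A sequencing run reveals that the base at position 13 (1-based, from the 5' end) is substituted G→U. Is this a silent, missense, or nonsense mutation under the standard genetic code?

Position 13 falls in codon 5: GGA → Gly.
After the substitution the codon is UGA → Stop.
The new codon is a stop codon, so this is a nonsense mutation.

nonsense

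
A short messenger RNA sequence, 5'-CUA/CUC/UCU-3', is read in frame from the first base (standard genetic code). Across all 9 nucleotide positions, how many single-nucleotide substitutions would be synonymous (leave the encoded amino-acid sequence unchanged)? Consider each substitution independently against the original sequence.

Codon 1 (CUA, Leu): 4 synonymous substitutions.
Codon 2 (CUC, Leu): 3 synonymous substitutions.
Codon 3 (UCU, Ser): 3 synonymous substitutions.
Total: 4 + 3 + 3 = 10.

10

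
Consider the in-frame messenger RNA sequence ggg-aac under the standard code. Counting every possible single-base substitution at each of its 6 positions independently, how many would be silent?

Codon 1 (GGG, Gly): 3 synonymous substitutions.
Codon 2 (AAC, Asn): 1 synonymous substitution.
Total: 3 + 1 = 4.

4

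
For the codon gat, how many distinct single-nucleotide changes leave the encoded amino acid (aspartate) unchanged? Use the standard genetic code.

Position 1: none → 0 synonymous.
Position 2: none → 0 synonymous.
Position 3: GAC → 1 synonymous.
Total: 0 + 0 + 1 = 1.

1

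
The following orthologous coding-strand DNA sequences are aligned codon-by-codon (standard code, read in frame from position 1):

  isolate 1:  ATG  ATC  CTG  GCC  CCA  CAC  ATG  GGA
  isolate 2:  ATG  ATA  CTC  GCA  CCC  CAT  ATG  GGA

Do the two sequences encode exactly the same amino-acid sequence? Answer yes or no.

Codon 1: ATG Met / ATG Met — identical.
Codon 2: ATC Ile / ATA Ile — synonymous.
Codon 3: CTG Leu / CTC Leu — synonymous.
Codon 4: GCC Ala / GCA Ala — synonymous.
Codon 5: CCA Pro / CCC Pro — synonymous.
Codon 6: CAC His / CAT His — synonymous.
Codon 7: ATG Met / ATG Met — identical.
Codon 8: GGA Gly / GGA Gly — identical.
Nonsynonymous differences: 0 → same protein.

yes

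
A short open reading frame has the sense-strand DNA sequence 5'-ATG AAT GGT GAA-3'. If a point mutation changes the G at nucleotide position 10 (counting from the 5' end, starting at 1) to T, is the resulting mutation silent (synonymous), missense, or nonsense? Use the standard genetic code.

nonsense

Position 10 falls in codon 4: GAA → Glu.
After the substitution the codon is TAA → Stop.
The new codon is a stop codon, so this is a nonsense mutation.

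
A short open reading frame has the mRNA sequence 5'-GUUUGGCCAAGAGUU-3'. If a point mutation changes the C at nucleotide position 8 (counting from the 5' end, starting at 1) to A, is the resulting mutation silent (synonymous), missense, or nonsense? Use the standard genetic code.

Position 8 falls in codon 3: CCA → Pro.
After the substitution the codon is CAA → Gln.
Pro ≠ Gln, so this is a missense mutation.

missense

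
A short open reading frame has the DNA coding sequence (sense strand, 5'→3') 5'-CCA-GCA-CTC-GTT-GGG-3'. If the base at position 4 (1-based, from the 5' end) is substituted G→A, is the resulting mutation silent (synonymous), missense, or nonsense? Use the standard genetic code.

missense

Position 4 falls in codon 2: GCA → Ala.
After the substitution the codon is ACA → Thr.
Ala ≠ Thr, so this is a missense mutation.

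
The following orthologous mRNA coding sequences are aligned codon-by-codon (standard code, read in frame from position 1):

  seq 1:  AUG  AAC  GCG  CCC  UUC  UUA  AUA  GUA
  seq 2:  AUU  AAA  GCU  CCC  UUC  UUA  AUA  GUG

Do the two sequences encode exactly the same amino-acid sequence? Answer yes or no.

no

Codon 1: AUG Met / AUU Ile — nonsynonymous.
Codon 2: AAC Asn / AAA Lys — nonsynonymous.
Codon 3: GCG Ala / GCU Ala — synonymous.
Codon 4: CCC Pro / CCC Pro — identical.
Codon 5: UUC Phe / UUC Phe — identical.
Codon 6: UUA Leu / UUA Leu — identical.
Codon 7: AUA Ile / AUA Ile — identical.
Codon 8: GUA Val / GUG Val — synonymous.
Nonsynonymous differences: 2 → different protein.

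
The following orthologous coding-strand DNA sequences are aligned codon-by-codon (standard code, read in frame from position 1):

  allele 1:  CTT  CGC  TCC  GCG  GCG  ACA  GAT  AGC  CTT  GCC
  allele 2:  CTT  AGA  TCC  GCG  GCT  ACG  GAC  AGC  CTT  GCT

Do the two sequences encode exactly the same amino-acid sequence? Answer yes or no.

Codon 1: CTT Leu / CTT Leu — identical.
Codon 2: CGC Arg / AGA Arg — synonymous.
Codon 3: TCC Ser / TCC Ser — identical.
Codon 4: GCG Ala / GCG Ala — identical.
Codon 5: GCG Ala / GCT Ala — synonymous.
Codon 6: ACA Thr / ACG Thr — synonymous.
Codon 7: GAT Asp / GAC Asp — synonymous.
Codon 8: AGC Ser / AGC Ser — identical.
Codon 9: CTT Leu / CTT Leu — identical.
Codon 10: GCC Ala / GCT Ala — synonymous.
Nonsynonymous differences: 0 → same protein.

yes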